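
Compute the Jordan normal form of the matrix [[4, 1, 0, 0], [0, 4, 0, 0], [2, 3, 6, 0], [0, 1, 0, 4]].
The characteristic polynomial is det(xI - A) = (x - 6)(x - 4)^3, so the eigenvalues are 4 (algebraic multiplicity 3), 6 (algebraic multiplicity 1).

For λ = 4: rank(A - 4I) = 2, rank((A - 4I)^2) = 1. The eigenspace has dimension 4 - 2 = 2, so there are 2 Jordan blocks; the rank sequence gives block sizes [2, 1].

For λ = 6: algebraic multiplicity 1 gives one 1×1 block.

Assembling the blocks gives the Jordan form J above.

J = [[4, 1, 0, 0], [0, 4, 0, 0], [0, 0, 4, 0], [0, 0, 0, 6]]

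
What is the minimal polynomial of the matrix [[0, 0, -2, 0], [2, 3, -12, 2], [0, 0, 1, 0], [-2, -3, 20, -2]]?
m_A(x) = x(x - 1)

The characteristic polynomial factors as x^2(x - 1)^2. The minimal polynomial is ∏(x - λ)^{k_λ} where k_λ is the size of the largest Jordan block at λ.

For λ = 0: rank(A) = 2, and the largest Jordan block has size 1 (the smallest k with rank(A^k) = rank(A^(k+1))).
For λ = 1: rank(A - I) = 2, and the largest Jordan block has size 1 (the smallest k with rank((A - I)^k) = rank((A - I)^(k+1))).

So m_A(x) = x(x - 1).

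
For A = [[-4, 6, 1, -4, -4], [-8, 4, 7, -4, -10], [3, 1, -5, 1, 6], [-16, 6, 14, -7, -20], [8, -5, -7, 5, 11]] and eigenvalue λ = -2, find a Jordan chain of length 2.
We seek v_1 ∈ ker((A + 2I)^2) \ ker(A + 2I), then set v_{i+1} = (A + 2I) v_i.

One such chain is v_1 = [[1, 2, -1, 4, -2]]^T, v_2 = [[1, 1, 0, 2, -1]]^T. Check: (A + 2I) v_2 = [[0, 0, 0, 0, 0]]^T = 0.

v_1 = [[1, 2, -1, 4, -2]]^T, v_2 = [[1, 1, 0, 2, -1]]^T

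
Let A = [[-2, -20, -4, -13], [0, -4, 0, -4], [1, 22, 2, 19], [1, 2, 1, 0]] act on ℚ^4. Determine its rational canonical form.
The invariant factors of A (the non-unit diagonal entries of the Smith normal form of xI - A over ℚ[x]) are (x + 4)(x^3 + 2x + 1), each dividing the next. The characteristic polynomial is their product, (x + 4)(x^3 + 2x + 1).

The rational canonical form is the block-diagonal matrix of companion matrices C(f_i):
R = [[0, 0, 0, -4], [1, 0, 0, -9], [0, 1, 0, -2], [0, 0, 1, -4]].

Note the characteristic polynomial does not split into linear factors over ℚ, so A has no Jordan form over ℚ; the rational canonical form exists over any field.

R = [[0, 0, 0, -4], [1, 0, 0, -9], [0, 1, 0, -2], [0, 0, 1, -4]]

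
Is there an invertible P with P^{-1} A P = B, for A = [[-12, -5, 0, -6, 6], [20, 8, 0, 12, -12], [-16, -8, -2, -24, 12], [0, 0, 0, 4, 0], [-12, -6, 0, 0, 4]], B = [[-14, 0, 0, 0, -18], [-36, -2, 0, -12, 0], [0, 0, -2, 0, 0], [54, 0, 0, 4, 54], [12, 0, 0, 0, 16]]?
No.

Both have characteristic polynomial (x - 4)^2(x + 2)^3, but the minimal polynomial of A is (x - 4)(x + 2)^2 while the minimal polynomial of B is (x - 4)(x + 2). The minimal polynomial is a similarity invariant, so A and B are not similar.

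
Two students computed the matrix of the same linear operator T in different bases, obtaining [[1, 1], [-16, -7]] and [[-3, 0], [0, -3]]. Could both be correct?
No.

Both have characteristic polynomial (x + 3)^2, but the minimal polynomial of A is (x + 3)^2 while the minimal polynomial of B is x + 3. The minimal polynomial is a similarity invariant, so A and B are not similar.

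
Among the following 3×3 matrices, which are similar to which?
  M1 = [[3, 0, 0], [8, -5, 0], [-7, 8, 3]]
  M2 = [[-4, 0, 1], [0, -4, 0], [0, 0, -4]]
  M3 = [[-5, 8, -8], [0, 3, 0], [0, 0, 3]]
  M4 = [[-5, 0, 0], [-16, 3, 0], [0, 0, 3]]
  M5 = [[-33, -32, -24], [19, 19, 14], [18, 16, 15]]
Characteristic polynomials: χ_{M1} = (x - 3)^2(x + 5), χ_{M2} = (x + 4)^3, χ_{M3} = (x - 3)^2(x + 5), χ_{M4} = (x - 3)^2(x + 5), χ_{M5} = (x - 3)^2(x + 5).

{M1, M5}: invariant factors (x - 3)^2(x + 5).

{M2}: invariant factors x + 4, (x + 4)^2.

{M3, M4}: invariant factors x - 3, (x - 3)(x + 5).

Matrices are similar if and only if their invariant-factor lists agree; the partition into similarity classes is {M1, M5}, {M2}, {M3, M4}.

3 classes: {M1, M5}, {M2}, {M3, M4}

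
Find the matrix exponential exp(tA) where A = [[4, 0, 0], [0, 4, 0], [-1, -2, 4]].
e^{tA} = [[e^{4*t}, 0, 0], [0, e^{4*t}, 0], [-t*e^{4*t}, -2*t*e^{4*t}, e^{4*t}]]

A has Jordan form J = [[4, 1, 0], [0, 4, 0], [0, 0, 4]] with A = PJP^{-1}, so e^{tA} = P e^{tJ} P^{-1}.

For a Jordan block J_k(λ), e^{tJ_k(λ)} = e^{λt} · (I + tN + t^2 N^2/2! + ... + t^{k-1} N^{k-1}/(k-1)!) where N is the nilpotent superdiagonal part.

Assembling the blocks and conjugating back gives the entries of e^{tA} as shown above.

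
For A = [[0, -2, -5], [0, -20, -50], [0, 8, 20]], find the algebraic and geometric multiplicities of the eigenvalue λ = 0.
The characteristic polynomial is x^3, so the factor x appears with exponent 3: the algebraic multiplicity is 3.

rank(A) = 1, so the eigenspace has dimension 3 - 1 = 2: the geometric multiplicity is 2.

Since 2 < 3, A is not diagonalizable.

algebraic multiplicity 3, geometric multiplicity 2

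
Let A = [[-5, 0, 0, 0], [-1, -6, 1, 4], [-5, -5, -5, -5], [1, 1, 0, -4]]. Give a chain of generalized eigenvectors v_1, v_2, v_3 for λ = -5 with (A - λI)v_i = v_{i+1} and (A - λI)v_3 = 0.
We seek v_1 ∈ ker((A + 5I)^3) \ ker((A + 5I)^2), then set v_{i+1} = (A + 5I) v_i.

One such chain is v_1 = [[1, -1, 1, 0]]^T, v_2 = [[0, 1, 0, 0]]^T, v_3 = [[0, -1, -5, 1]]^T. Check: (A + 5I) v_3 = [[0, 0, 0, 0]]^T = 0.

v_1 = [[1, -1, 1, 0]]^T, v_2 = [[0, 1, 0, 0]]^T, v_3 = [[0, -1, -5, 1]]^T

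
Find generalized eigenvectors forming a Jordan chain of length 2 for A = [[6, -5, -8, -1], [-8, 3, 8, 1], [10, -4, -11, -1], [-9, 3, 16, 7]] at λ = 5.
v_1 = [[0, 0, 0, 1]]^T, v_2 = [[-1, 1, -1, 2]]^T

We seek v_1 ∈ ker((A - 5I)^2) \ ker(A - 5I), then set v_{i+1} = (A - 5I) v_i.

One such chain is v_1 = [[0, 0, 0, 1]]^T, v_2 = [[-1, 1, -1, 2]]^T. Check: (A - 5I) v_2 = [[0, 0, 0, 0]]^T = 0.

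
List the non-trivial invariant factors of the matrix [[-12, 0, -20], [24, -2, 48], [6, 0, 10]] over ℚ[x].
x + 2, x(x + 2)

The Jordan structure of A has elementary divisors (x + 2), (x + 2), x. Arranging the block sizes at each eigenvalue in decreasing order and taking row products gives the invariant factors.

Invariant factors (smallest first, each dividing the next): x + 2, x(x + 2).

Check: the last factor x(x + 2) is the minimal polynomial, and the product x(x + 2)^2 is the characteristic polynomial.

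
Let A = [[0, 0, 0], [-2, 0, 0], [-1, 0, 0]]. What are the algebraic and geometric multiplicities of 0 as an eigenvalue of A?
algebraic multiplicity 3, geometric multiplicity 2

The characteristic polynomial is x^3, so the factor x appears with exponent 3: the algebraic multiplicity is 3.

rank(A) = 1, so the eigenspace has dimension 3 - 1 = 2: the geometric multiplicity is 2.

Since 2 < 3, A is not diagonalizable.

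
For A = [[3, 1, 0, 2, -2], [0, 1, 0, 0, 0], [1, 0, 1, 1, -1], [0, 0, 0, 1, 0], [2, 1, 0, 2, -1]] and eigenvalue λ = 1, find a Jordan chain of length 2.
We seek v_1 ∈ ker((A - I)^2) \ ker(A - I), then set v_{i+1} = (A - I) v_i.

One such chain is v_1 = [[0, 1, 0, 0, 0]]^T, v_2 = [[1, 0, 0, 0, 1]]^T. Check: (A - I) v_2 = [[0, 0, 0, 0, 0]]^T = 0.

v_1 = [[0, 1, 0, 0, 0]]^T, v_2 = [[1, 0, 0, 0, 1]]^T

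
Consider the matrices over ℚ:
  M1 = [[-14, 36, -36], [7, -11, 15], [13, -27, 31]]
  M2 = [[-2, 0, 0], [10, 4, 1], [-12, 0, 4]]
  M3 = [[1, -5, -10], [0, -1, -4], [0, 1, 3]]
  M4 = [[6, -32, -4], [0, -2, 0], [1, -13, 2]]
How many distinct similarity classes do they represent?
2 classes: {M1, M2, M4}, {M3}

Characteristic polynomials: χ_{M1} = (x - 4)^2(x + 2), χ_{M2} = (x - 4)^2(x + 2), χ_{M3} = (x - 1)^3, χ_{M4} = (x - 4)^2(x + 2).

{M1, M2, M4}: invariant factors (x - 4)^2(x + 2).

{M3}: invariant factors x - 1, (x - 1)^2.

Matrices are similar if and only if their invariant-factor lists agree; the partition into similarity classes is {M1, M2, M4}, {M3}.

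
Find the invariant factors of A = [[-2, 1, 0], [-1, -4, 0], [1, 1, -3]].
x + 3, (x + 3)^2

The Jordan structure of A has elementary divisors (x + 3)^2, (x + 3). Arranging the block sizes at each eigenvalue in decreasing order and taking row products gives the invariant factors.

Invariant factors (smallest first, each dividing the next): x + 3, (x + 3)^2.

Check: the last factor (x + 3)^2 is the minimal polynomial, and the product (x + 3)^3 is the characteristic polynomial.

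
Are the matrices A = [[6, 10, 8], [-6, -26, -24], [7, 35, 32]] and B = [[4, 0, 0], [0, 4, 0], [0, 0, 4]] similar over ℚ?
Both have characteristic polynomial (x - 4)^3, but the minimal polynomial of A is (x - 4)^2 while the minimal polynomial of B is x - 4. The minimal polynomial is a similarity invariant, so A and B are not similar.

No.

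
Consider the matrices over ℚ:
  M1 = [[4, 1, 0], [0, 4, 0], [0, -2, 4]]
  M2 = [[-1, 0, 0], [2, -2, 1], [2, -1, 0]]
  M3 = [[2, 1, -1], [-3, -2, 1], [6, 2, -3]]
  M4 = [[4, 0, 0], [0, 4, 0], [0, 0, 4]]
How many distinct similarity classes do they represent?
3 classes: {M1}, {M2, M3}, {M4}

Characteristic polynomials: χ_{M1} = (x - 4)^3, χ_{M2} = (x + 1)^3, χ_{M3} = (x + 1)^3, χ_{M4} = (x - 4)^3.

{M1}: invariant factors x - 4, (x - 4)^2.

{M2, M3}: invariant factors x + 1, (x + 1)^2.

{M4}: invariant factors x - 4, x - 4, x - 4.

Matrices are similar if and only if their invariant-factor lists agree; the partition into similarity classes is {M1}, {M2, M3}, {M4}.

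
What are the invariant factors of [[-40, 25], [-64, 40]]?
x^2

The Jordan structure of A has elementary divisors x^2. Arranging the block sizes at each eigenvalue in decreasing order and taking row products gives the invariant factors.

Invariant factors (smallest first, each dividing the next): x^2.

Check: the last factor x^2 is the minimal polynomial, and the product x^2 is the characteristic polynomial.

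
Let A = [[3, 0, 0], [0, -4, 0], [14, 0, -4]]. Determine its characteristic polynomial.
χ_A(x) = (x - 3)(x + 4)^2

xI - A = [[x - 3, 0, 0], [0, x + 4, 0], [-14, 0, x + 4]].

Expanding det(xI - A) along the first row:
det(xI - A) = + (x - 3)·det([[x + 4, 0], [0, x + 4]]) - (0)·det([[0, 0], [-14, x + 4]]) + (0)·det([[0, x + 4], [-14, 0]]).

Evaluating gives χ_A(x) = x^3 + 5x^2 - 8x - 48 = (x - 3)(x + 4)^2.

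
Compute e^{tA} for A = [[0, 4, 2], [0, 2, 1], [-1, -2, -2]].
e^{tA} = [[1 - t^2, 2*t*(t + 2), 2*t], [-t^2/2, t^2 + 2*t + 1, t], [t*(t - 1), 2*t*(-t - 1), 1 - 2*t]]

A has Jordan form J = [[0, 1, 0], [0, 0, 1], [0, 0, 0]] with A = PJP^{-1}, so e^{tA} = P e^{tJ} P^{-1}.

For a Jordan block J_k(λ), e^{tJ_k(λ)} = e^{λt} · (I + tN + t^2 N^2/2! + ... + t^{k-1} N^{k-1}/(k-1)!) where N is the nilpotent superdiagonal part.

Assembling the blocks and conjugating back gives the entries of e^{tA} as shown above.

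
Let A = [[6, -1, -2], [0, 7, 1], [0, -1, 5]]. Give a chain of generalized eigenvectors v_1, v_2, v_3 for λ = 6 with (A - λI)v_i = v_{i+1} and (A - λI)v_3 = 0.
v_1 = [[0, 1, 0]]^T, v_2 = [[-1, 1, -1]]^T, v_3 = [[1, 0, 0]]^T

We seek v_1 ∈ ker((A - 6I)^3) \ ker((A - 6I)^2), then set v_{i+1} = (A - 6I) v_i.

One such chain is v_1 = [[0, 1, 0]]^T, v_2 = [[-1, 1, -1]]^T, v_3 = [[1, 0, 0]]^T. Check: (A - 6I) v_3 = [[0, 0, 0]]^T = 0.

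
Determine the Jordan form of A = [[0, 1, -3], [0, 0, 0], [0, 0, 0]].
The characteristic polynomial is det(xI - A) = x^3, so the eigenvalues are 0 (algebraic multiplicity 3).

For λ = 0: rank(A) = 1, rank(A^2) = 0. The eigenspace has dimension 3 - 1 = 2, so there are 2 Jordan blocks; the rank sequence gives block sizes [2, 1].

Assembling the blocks gives the Jordan form J above.

J = [[0, 1, 0], [0, 0, 0], [0, 0, 0]]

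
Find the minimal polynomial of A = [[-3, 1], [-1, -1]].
The characteristic polynomial factors as (x + 2)^2. The minimal polynomial is ∏(x - λ)^{k_λ} where k_λ is the size of the largest Jordan block at λ.

For λ = -2: rank(A + 2I) = 1, and the largest Jordan block has size 2 (the smallest k with rank((A + 2I)^k) = rank((A + 2I)^(k+1))).

So m_A(x) = (x + 2)^2.

m_A(x) = (x + 2)^2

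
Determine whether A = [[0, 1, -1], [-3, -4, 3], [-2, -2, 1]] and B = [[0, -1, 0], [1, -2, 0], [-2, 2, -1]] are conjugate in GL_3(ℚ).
Two matrices over a field are similar if and only if they have the same invariant factors.

Both A and B have characteristic polynomial (x + 1)^3 and minimal polynomial (x + 1)^2. Computing further, both have invariant factors x + 1, (x + 1)^2. Hence A and B are similar.

Yes.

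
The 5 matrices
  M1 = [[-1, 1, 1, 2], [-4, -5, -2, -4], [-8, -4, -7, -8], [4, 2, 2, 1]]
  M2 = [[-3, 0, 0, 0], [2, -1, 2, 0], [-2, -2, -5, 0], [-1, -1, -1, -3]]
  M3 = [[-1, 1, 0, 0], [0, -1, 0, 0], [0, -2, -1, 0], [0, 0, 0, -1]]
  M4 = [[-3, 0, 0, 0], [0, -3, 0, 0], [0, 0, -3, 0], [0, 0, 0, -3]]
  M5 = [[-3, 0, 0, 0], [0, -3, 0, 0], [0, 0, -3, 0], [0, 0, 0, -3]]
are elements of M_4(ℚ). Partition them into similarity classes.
Characteristic polynomials: χ_{M1} = (x + 3)^4, χ_{M2} = (x + 3)^4, χ_{M3} = (x + 1)^4, χ_{M4} = (x + 3)^4, χ_{M5} = (x + 3)^4.

{M1, M2}: invariant factors x + 3, x + 3, (x + 3)^2.

{M3}: invariant factors x + 1, x + 1, (x + 1)^2.

{M4, M5}: invariant factors x + 3, x + 3, x + 3, x + 3.

Matrices are similar if and only if their invariant-factor lists agree; the partition into similarity classes is {M1, M2}, {M3}, {M4, M5}.

3 classes: {M1, M2}, {M3}, {M4, M5}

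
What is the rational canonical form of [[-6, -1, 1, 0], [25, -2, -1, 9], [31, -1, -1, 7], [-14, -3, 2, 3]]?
The invariant factors of A (the non-unit diagonal entries of the Smith normal form of xI - A over ℚ[x]) are (x^2 + 3x - 5)^2, each dividing the next. The characteristic polynomial is their product, (x^2 + 3x - 5)^2.

The rational canonical form is the block-diagonal matrix of companion matrices C(f_i):
R = [[0, 0, 0, -25], [1, 0, 0, 30], [0, 1, 0, 1], [0, 0, 1, -6]].

Note the characteristic polynomial does not split into linear factors over ℚ, so A has no Jordan form over ℚ; the rational canonical form exists over any field.

R = [[0, 0, 0, -25], [1, 0, 0, 30], [0, 1, 0, 1], [0, 0, 1, -6]]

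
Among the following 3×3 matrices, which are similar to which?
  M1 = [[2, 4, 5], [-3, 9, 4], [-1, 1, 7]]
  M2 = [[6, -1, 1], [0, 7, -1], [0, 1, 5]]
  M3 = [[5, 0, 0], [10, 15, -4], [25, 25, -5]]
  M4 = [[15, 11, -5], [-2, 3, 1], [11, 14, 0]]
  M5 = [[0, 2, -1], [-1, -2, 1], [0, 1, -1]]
4 classes: {M1, M4}, {M2}, {M3}, {M5}

Characteristic polynomials: χ_{M1} = (x - 6)^3, χ_{M2} = (x - 6)^3, χ_{M3} = (x - 5)^3, χ_{M4} = (x - 6)^3, χ_{M5} = (x + 1)^3.

{M1, M4}: invariant factors (x - 6)^3.

{M2}: invariant factors x - 6, (x - 6)^2.

{M3}: invariant factors x - 5, (x - 5)^2.

{M5}: invariant factors (x + 1)^3.

Matrices are similar if and only if their invariant-factor lists agree; the partition into similarity classes is {M1, M4}, {M2}, {M3}, {M5}.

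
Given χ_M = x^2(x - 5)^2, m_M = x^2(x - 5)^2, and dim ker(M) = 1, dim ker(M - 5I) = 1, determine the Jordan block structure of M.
λ = 0: algebraic multiplicity 2 (exponent in χ_M), largest block size 2 (exponent in m_M), 1 block (geometric multiplicity). This forces block sizes [2].
λ = 5: algebraic multiplicity 2 (exponent in χ_M), largest block size 2 (exponent in m_M), 1 block (geometric multiplicity). This forces block sizes [2].

Jordan blocks: (0, 2), (5, 2)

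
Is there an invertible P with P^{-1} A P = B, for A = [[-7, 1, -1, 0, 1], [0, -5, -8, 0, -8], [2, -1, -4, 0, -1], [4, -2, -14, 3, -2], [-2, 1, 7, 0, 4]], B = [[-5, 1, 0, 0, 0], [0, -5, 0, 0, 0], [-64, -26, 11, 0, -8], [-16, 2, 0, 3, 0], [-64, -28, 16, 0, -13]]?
Yes.

Two matrices over a field are similar if and only if they have the same invariant factors.

Both A and B have characteristic polynomial (x - 3)^2(x + 5)^3 and minimal polynomial (x - 3)(x + 5)^2. Computing further, both have invariant factors (x - 3)(x + 5), (x - 3)(x + 5)^2. Hence A and B are similar.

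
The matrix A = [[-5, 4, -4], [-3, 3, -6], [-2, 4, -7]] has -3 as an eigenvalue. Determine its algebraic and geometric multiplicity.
algebraic multiplicity 3, geometric multiplicity 2

The characteristic polynomial is (x + 3)^3, so the factor x + 3 appears with exponent 3: the algebraic multiplicity is 3.

rank(A + 3I) = 1, so the eigenspace has dimension 3 - 1 = 2: the geometric multiplicity is 2.

Since 2 < 3, A is not diagonalizable.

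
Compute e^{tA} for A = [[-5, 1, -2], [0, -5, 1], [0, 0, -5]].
e^{tA} = [[e^{-5*t}, t*e^{-5*t}, t*(t - 4)*e^{-5*t}/2], [0, e^{-5*t}, t*e^{-5*t}], [0, 0, e^{-5*t}]]

A has Jordan form J = [[-5, 1, 0], [0, -5, 1], [0, 0, -5]] with A = PJP^{-1}, so e^{tA} = P e^{tJ} P^{-1}.

For a Jordan block J_k(λ), e^{tJ_k(λ)} = e^{λt} · (I + tN + t^2 N^2/2! + ... + t^{k-1} N^{k-1}/(k-1)!) where N is the nilpotent superdiagonal part.

Assembling the blocks and conjugating back gives the entries of e^{tA} as shown above.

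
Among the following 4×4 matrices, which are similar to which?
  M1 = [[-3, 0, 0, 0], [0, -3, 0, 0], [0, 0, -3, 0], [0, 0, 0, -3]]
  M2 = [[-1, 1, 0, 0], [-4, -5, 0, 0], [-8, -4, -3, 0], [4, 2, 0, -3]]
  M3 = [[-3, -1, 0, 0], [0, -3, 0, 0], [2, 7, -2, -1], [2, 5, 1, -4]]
Characteristic polynomials: χ_{M1} = (x + 3)^4, χ_{M2} = (x + 3)^4, χ_{M3} = (x + 3)^4.

{M1}: invariant factors x + 3, x + 3, x + 3, x + 3.

{M2}: invariant factors x + 3, x + 3, (x + 3)^2.

{M3}: invariant factors (x + 3)^2, (x + 3)^2.

Matrices are similar if and only if their invariant-factor lists agree; the partition into similarity classes is {M1}, {M2}, {M3}.

3 classes: {M1}, {M2}, {M3}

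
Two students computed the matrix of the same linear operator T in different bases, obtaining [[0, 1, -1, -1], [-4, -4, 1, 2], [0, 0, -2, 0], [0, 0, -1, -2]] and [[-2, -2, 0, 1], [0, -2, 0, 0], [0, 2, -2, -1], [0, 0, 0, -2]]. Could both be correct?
No.

Both have characteristic polynomial (x + 2)^4 and minimal polynomial (x + 2)^2. But rank(A + 2I) = 2 for A while rank(B + 2I) = 1 for B, so the number of Jordan blocks at λ = -2 differs. A and B are not similar.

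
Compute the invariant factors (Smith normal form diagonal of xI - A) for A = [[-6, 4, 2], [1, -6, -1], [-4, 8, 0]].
x + 4, (x + 4)^2

The Jordan structure of A has elementary divisors (x + 4)^2, (x + 4). Arranging the block sizes at each eigenvalue in decreasing order and taking row products gives the invariant factors.

Invariant factors (smallest first, each dividing the next): x + 4, (x + 4)^2.

Check: the last factor (x + 4)^2 is the minimal polynomial, and the product (x + 4)^3 is the characteristic polynomial.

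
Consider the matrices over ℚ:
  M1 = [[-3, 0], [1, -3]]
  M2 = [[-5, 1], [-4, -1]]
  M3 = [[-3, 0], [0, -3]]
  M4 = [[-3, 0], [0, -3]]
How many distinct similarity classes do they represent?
Characteristic polynomials: χ_{M1} = (x + 3)^2, χ_{M2} = (x + 3)^2, χ_{M3} = (x + 3)^2, χ_{M4} = (x + 3)^2.

{M1, M2}: invariant factors (x + 3)^2.

{M3, M4}: invariant factors x + 3, x + 3.

Matrices are similar if and only if their invariant-factor lists agree; the partition into similarity classes is {M1, M2}, {M3, M4}.

2 classes: {M1, M2}, {M3, M4}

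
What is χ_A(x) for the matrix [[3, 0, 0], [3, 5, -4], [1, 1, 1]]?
χ_A(x) = (x - 3)^3

xI - A = [[x - 3, 0, 0], [-3, x - 5, 4], [-1, -1, x - 1]].

Expanding det(xI - A) along the first row:
det(xI - A) = + (x - 3)·det([[x - 5, 4], [-1, x - 1]]) - (0)·det([[-3, 4], [-1, x - 1]]) + (0)·det([[-3, x - 5], [-1, -1]]).

Evaluating gives χ_A(x) = x^3 - 9x^2 + 27x - 27 = (x - 3)^3.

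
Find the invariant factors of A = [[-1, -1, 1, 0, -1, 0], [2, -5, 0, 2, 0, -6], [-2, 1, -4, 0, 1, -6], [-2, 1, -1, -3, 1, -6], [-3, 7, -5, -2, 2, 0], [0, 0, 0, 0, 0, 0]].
The Jordan structure of A has elementary divisors (x + 5), (x + 3), (x + 3), x^2, x. Arranging the block sizes at each eigenvalue in decreasing order and taking row products gives the invariant factors.

Invariant factors (smallest first, each dividing the next): x(x + 3), x^2(x + 3)(x + 5).

Check: the last factor x^2(x + 3)(x + 5) is the minimal polynomial, and the product x^3(x + 3)^2(x + 5) is the characteristic polynomial.

x(x + 3), x^2(x + 3)(x + 5)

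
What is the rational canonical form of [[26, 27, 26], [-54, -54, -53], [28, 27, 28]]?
The invariant factors of A (the non-unit diagonal entries of the Smith normal form of xI - A over ℚ[x]) are (x - 6)(x + 3)^2, each dividing the next. The characteristic polynomial is their product, (x - 6)(x + 3)^2.

The rational canonical form is the block-diagonal matrix of companion matrices C(f_i):
R = [[0, 0, 54], [1, 0, 27], [0, 1, 0]].

R = [[0, 0, 54], [1, 0, 27], [0, 1, 0]]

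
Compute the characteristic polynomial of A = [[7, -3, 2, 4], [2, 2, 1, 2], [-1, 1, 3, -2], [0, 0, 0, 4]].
χ_A(x) = (x - 4)^4

xI - A = [[x - 7, 3, -2, -4], [-2, x - 2, -1, -2], [1, -1, x - 3, 2], [0, 0, 0, x - 4]].

Expanding det(xI - A) along the first row:
det(xI - A) = + (x - 7)·det([[x - 2, -1, -2], [-1, x - 3, 2], [0, 0, x - 4]]) - (3)·det([[-2, -1, -2], [1, x - 3, 2], [0, 0, x - 4]]) + (-2)·det([[-2, x - 2, -2], [1, -1, 2], [0, 0, x - 4]]) - (-4)·det([[-2, x - 2, -1], [1, -1, x - 3], [0, 0, 0]]).

Evaluating gives χ_A(x) = x^4 - 16x^3 + 96x^2 - 256x + 256 = (x - 4)^4.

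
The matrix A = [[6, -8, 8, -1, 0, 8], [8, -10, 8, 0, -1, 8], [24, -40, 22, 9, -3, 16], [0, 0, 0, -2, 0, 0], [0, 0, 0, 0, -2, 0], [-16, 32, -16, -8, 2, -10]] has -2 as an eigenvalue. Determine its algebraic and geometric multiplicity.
algebraic multiplicity 4, geometric multiplicity 2

The characteristic polynomial is (x - 6)^2(x + 2)^4, so the factor x + 2 appears with exponent 4: the algebraic multiplicity is 4.

rank(A + 2I) = 4, so the eigenspace has dimension 6 - 4 = 2: the geometric multiplicity is 2.

Since 2 < 4, A is not diagonalizable.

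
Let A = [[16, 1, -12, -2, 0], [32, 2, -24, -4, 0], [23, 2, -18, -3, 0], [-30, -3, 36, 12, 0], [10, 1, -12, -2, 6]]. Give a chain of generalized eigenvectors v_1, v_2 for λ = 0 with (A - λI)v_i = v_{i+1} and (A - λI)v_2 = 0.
We seek v_1 ∈ ker(A^2) \ ker(A), then set v_{i+1} = A v_i.

One such chain is v_1 = [[0, 1, 0, 0, 0]]^T, v_2 = [[1, 2, 2, -3, 1]]^T. Check: A v_2 = [[0, 0, 0, 0, 0]]^T = 0.

v_1 = [[0, 1, 0, 0, 0]]^T, v_2 = [[1, 2, 2, -3, 1]]^T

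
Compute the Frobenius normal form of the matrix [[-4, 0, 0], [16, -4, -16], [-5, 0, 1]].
R = [[-4, 0, 0], [0, 0, 4], [0, 1, -3]]

The invariant factors of A (the non-unit diagonal entries of the Smith normal form of xI - A over ℚ[x]) are x + 4, (x - 1)(x + 4), each dividing the next. The characteristic polynomial is their product, (x - 1)(x + 4)^2.

The rational canonical form is the block-diagonal matrix of companion matrices C(f_i):
R = [[-4, 0, 0], [0, 0, 4], [0, 1, -3]].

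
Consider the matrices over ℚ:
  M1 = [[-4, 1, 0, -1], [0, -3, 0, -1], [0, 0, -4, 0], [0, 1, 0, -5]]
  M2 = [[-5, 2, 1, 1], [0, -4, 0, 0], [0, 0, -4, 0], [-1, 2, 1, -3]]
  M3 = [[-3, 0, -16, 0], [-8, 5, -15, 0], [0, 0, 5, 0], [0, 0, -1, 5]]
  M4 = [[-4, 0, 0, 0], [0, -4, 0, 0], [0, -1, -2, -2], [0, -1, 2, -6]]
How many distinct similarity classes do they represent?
Characteristic polynomials: χ_{M1} = (x + 4)^4, χ_{M2} = (x + 4)^4, χ_{M3} = (x - 5)^3(x + 3), χ_{M4} = (x + 4)^4.

{M1, M2, M4}: invariant factors x + 4, x + 4, (x + 4)^2.

{M3}: invariant factors x - 5, (x - 5)^2(x + 3).

Matrices are similar if and only if their invariant-factor lists agree; the partition into similarity classes is {M1, M2, M4}, {M3}.

2 classes: {M1, M2, M4}, {M3}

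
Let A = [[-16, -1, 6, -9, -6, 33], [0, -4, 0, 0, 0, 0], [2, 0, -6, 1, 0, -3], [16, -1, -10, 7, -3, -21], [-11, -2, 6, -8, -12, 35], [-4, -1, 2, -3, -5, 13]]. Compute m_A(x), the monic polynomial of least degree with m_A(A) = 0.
The characteristic polynomial factors as (x + 1)^2(x + 4)^4. The minimal polynomial is ∏(x - λ)^{k_λ} where k_λ is the size of the largest Jordan block at λ.

For λ = -4: rank(A + 4I) = 4, and the largest Jordan block has size 2 (the smallest k with rank((A + 4I)^k) = rank((A + 4I)^(k+1))).
For λ = -1: rank(A + I) = 5, and the largest Jordan block has size 2 (the smallest k with rank((A + I)^k) = rank((A + I)^(k+1))).

So m_A(x) = (x + 1)^2(x + 4)^2.

m_A(x) = (x + 1)^2(x + 4)^2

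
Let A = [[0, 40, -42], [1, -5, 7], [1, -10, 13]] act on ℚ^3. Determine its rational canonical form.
R = [[0, 0, -30], [1, 0, -7], [0, 1, 8]]

The invariant factors of A (the non-unit diagonal entries of the Smith normal form of xI - A over ℚ[x]) are (x - 6)(x^2 - 2x - 5), each dividing the next. The characteristic polynomial is their product, (x - 6)(x^2 - 2x - 5).

The rational canonical form is the block-diagonal matrix of companion matrices C(f_i):
R = [[0, 0, -30], [1, 0, -7], [0, 1, 8]].

Note the characteristic polynomial does not split into linear factors over ℚ, so A has no Jordan form over ℚ; the rational canonical form exists over any field.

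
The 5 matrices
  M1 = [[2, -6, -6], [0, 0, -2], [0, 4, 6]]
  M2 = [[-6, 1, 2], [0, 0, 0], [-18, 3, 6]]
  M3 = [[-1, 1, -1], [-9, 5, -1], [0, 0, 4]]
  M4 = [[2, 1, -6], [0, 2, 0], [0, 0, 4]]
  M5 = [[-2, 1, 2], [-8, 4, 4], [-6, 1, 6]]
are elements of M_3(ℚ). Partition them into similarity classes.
Characteristic polynomials: χ_{M1} = (x - 4)(x - 2)^2, χ_{M2} = x^3, χ_{M3} = (x - 4)(x - 2)^2, χ_{M4} = (x - 4)(x - 2)^2, χ_{M5} = (x - 4)(x - 2)^2.

{M1}: invariant factors x - 2, (x - 4)(x - 2).

{M2}: invariant factors x, x^2.

{M3, M4, M5}: invariant factors (x - 4)(x - 2)^2.

Matrices are similar if and only if their invariant-factor lists agree; the partition into similarity classes is {M1}, {M2}, {M3, M4, M5}.

3 classes: {M1}, {M2}, {M3, M4, M5}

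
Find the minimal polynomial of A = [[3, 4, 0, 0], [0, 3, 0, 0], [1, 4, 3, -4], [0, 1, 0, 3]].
The characteristic polynomial factors as (x - 3)^4. The minimal polynomial is ∏(x - λ)^{k_λ} where k_λ is the size of the largest Jordan block at λ.

For λ = 3: rank(A - 3I) = 2, and the largest Jordan block has size 2 (the smallest k with rank((A - 3I)^k) = rank((A - 3I)^(k+1))).

So m_A(x) = (x - 3)^2.

m_A(x) = (x - 3)^2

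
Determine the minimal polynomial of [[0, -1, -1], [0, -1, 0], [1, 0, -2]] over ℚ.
m_A(x) = (x + 1)^3

The characteristic polynomial factors as (x + 1)^3. The minimal polynomial is ∏(x - λ)^{k_λ} where k_λ is the size of the largest Jordan block at λ.

For λ = -1: rank(A + I) = 2, and the largest Jordan block has size 3 (the smallest k with rank((A + I)^k) = rank((A + I)^(k+1))).

So m_A(x) = (x + 1)^3.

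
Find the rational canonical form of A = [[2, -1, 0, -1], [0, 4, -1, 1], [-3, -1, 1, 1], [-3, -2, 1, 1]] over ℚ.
The invariant factors of A (the non-unit diagonal entries of the Smith normal form of xI - A over ℚ[x]) are x^2 - 4x + 1, x^2 - 4x + 1, each dividing the next. The characteristic polynomial is their product, (x^2 - 4x + 1)^2.

The rational canonical form is the block-diagonal matrix of companion matrices C(f_i):
R = [[0, -1, 0, 0], [1, 4, 0, 0], [0, 0, 0, -1], [0, 0, 1, 4]].

Note the characteristic polynomial does not split into linear factors over ℚ, so A has no Jordan form over ℚ; the rational canonical form exists over any field.

R = [[0, -1, 0, 0], [1, 4, 0, 0], [0, 0, 0, -1], [0, 0, 1, 4]]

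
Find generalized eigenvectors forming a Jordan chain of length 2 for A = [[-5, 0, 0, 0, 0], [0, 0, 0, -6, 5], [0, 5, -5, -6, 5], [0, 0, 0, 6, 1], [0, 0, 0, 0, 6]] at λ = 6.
v_1 = [[0, 1, 1, 0, 1]]^T, v_2 = [[0, -1, -1, 1, 0]]^T

We seek v_1 ∈ ker((A - 6I)^2) \ ker(A - 6I), then set v_{i+1} = (A - 6I) v_i.

One such chain is v_1 = [[0, 1, 1, 0, 1]]^T, v_2 = [[0, -1, -1, 1, 0]]^T. Check: (A - 6I) v_2 = [[0, 0, 0, 0, 0]]^T = 0.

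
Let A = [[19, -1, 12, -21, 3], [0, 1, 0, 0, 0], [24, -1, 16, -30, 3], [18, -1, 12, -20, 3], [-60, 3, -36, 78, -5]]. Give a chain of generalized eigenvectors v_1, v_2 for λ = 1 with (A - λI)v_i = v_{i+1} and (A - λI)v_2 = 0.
v_1 = [[0, 1, 0, 0, 0]]^T, v_2 = [[-1, 0, -1, -1, 3]]^T

We seek v_1 ∈ ker((A - I)^2) \ ker(A - I), then set v_{i+1} = (A - I) v_i.

One such chain is v_1 = [[0, 1, 0, 0, 0]]^T, v_2 = [[-1, 0, -1, -1, 3]]^T. Check: (A - I) v_2 = [[0, 0, 0, 0, 0]]^T = 0.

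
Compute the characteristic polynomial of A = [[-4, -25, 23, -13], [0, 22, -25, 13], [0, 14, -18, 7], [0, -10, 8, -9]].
xI - A = [[x + 4, 25, -23, 13], [0, x - 22, 25, -13], [0, -14, x + 18, -7], [0, 10, -8, x + 9]].

Expanding det(xI - A) along the first row:
det(xI - A) = + (x + 4)·det([[x - 22, 25, -13], [-14, x + 18, -7], [10, -8, x + 9]]) - (25)·det([[0, 25, -13], [0, x + 18, -7], [0, -8, x + 9]]) + (-23)·det([[0, x - 22, -13], [0, -14, -7], [0, 10, x + 9]]) - (13)·det([[0, x - 22, 25], [0, -14, x + 18], [0, 10, -8]]).

Evaluating gives χ_A(x) = x^4 + 9x^3 + 12x^2 - 80x - 192 = (x - 3)(x + 4)^3.

χ_A(x) = (x - 3)(x + 4)^3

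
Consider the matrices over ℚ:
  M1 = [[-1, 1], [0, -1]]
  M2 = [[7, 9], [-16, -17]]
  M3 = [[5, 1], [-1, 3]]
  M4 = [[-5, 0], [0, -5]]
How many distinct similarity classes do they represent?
4 classes: {M1}, {M2}, {M3}, {M4}

Characteristic polynomials: χ_{M1} = (x + 1)^2, χ_{M2} = (x + 5)^2, χ_{M3} = (x - 4)^2, χ_{M4} = (x + 5)^2.

{M1}: invariant factors (x + 1)^2.

{M2}: invariant factors (x + 5)^2.

{M3}: invariant factors (x - 4)^2.

{M4}: invariant factors x + 5, x + 5.

Matrices are similar if and only if their invariant-factor lists agree; the partition into similarity classes is {M1}, {M2}, {M3}, {M4}.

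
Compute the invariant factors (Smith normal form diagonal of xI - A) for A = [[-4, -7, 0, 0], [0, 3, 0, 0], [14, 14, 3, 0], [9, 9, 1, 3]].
The Jordan structure of A has elementary divisors (x + 4), (x - 3)^2, (x - 3). Arranging the block sizes at each eigenvalue in decreasing order and taking row products gives the invariant factors.

Invariant factors (smallest first, each dividing the next): x - 3, (x - 3)^2(x + 4).

Check: the last factor (x - 3)^2(x + 4) is the minimal polynomial, and the product (x - 3)^3(x + 4) is the characteristic polynomial.

x - 3, (x - 3)^2(x + 4)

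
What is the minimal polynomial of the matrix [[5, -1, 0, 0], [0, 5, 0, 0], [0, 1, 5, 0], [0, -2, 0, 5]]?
m_A(x) = (x - 5)^2

The characteristic polynomial factors as (x - 5)^4. The minimal polynomial is ∏(x - λ)^{k_λ} where k_λ is the size of the largest Jordan block at λ.

For λ = 5: rank(A - 5I) = 1, and the largest Jordan block has size 2 (the smallest k with rank((A - 5I)^k) = rank((A - 5I)^(k+1))).

So m_A(x) = (x - 5)^2.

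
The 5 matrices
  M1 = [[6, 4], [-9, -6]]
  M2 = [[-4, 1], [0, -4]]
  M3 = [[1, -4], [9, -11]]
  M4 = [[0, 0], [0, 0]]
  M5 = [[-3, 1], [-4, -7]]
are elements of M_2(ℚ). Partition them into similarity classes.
Characteristic polynomials: χ_{M1} = x^2, χ_{M2} = (x + 4)^2, χ_{M3} = (x + 5)^2, χ_{M4} = x^2, χ_{M5} = (x + 5)^2.

{M1}: invariant factors x^2.

{M2}: invariant factors (x + 4)^2.

{M3, M5}: invariant factors (x + 5)^2.

{M4}: invariant factors x, x.

Matrices are similar if and only if their invariant-factor lists agree; the partition into similarity classes is {M1}, {M2}, {M3, M5}, {M4}.

4 classes: {M1}, {M2}, {M3, M5}, {M4}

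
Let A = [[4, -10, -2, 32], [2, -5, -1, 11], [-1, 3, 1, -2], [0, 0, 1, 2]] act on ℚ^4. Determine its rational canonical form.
R = [[0, 0, 0, 10], [1, 0, 0, -1], [0, 1, 0, -2], [0, 0, 1, 2]]

The invariant factors of A (the non-unit diagonal entries of the Smith normal form of xI - A over ℚ[x]) are (x - 2)(x^3 + 2x + 5), each dividing the next. The characteristic polynomial is their product, (x - 2)(x^3 + 2x + 5).

The rational canonical form is the block-diagonal matrix of companion matrices C(f_i):
R = [[0, 0, 0, 10], [1, 0, 0, -1], [0, 1, 0, -2], [0, 0, 1, 2]].

Note the characteristic polynomial does not split into linear factors over ℚ, so A has no Jordan form over ℚ; the rational canonical form exists over any field.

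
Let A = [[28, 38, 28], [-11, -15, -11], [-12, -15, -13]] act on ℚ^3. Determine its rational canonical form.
The invariant factors of A (the non-unit diagonal entries of the Smith normal form of xI - A over ℚ[x]) are x^3 - 2, each dividing the next. The characteristic polynomial is their product, x^3 - 2.

The rational canonical form is the block-diagonal matrix of companion matrices C(f_i):
R = [[0, 0, 2], [1, 0, 0], [0, 1, 0]].

Note the characteristic polynomial does not split into linear factors over ℚ, so A has no Jordan form over ℚ; the rational canonical form exists over any field.

R = [[0, 0, 2], [1, 0, 0], [0, 1, 0]]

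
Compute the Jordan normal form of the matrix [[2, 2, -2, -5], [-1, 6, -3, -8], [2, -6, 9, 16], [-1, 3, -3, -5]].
J = [[3, 1, 0, 0], [0, 3, 1, 0], [0, 0, 3, 0], [0, 0, 0, 3]]

The characteristic polynomial is det(xI - A) = (x - 3)^4, so the eigenvalues are 3 (algebraic multiplicity 4).

For λ = 3: rank(A - 3I) = 2, rank((A - 3I)^2) = 1, rank((A - 3I)^3) = 0. The eigenspace has dimension 4 - 2 = 2, so there are 2 Jordan blocks; the rank sequence gives block sizes [3, 1].

Assembling the blocks gives the Jordan form J above.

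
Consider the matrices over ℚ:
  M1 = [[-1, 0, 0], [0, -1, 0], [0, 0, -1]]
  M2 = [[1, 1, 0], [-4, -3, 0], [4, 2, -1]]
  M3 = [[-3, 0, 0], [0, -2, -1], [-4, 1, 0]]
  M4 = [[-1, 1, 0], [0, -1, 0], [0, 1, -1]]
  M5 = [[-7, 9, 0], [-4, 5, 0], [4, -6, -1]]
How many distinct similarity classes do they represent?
Characteristic polynomials: χ_{M1} = (x + 1)^3, χ_{M2} = (x + 1)^3, χ_{M3} = (x + 1)^2(x + 3), χ_{M4} = (x + 1)^3, χ_{M5} = (x + 1)^3.

{M1}: invariant factors x + 1, x + 1, x + 1.

{M2, M4, M5}: invariant factors x + 1, (x + 1)^2.

{M3}: invariant factors (x + 1)^2(x + 3).

Matrices are similar if and only if their invariant-factor lists agree; the partition into similarity classes is {M1}, {M2, M4, M5}, {M3}.

3 classes: {M1}, {M2, M4, M5}, {M3}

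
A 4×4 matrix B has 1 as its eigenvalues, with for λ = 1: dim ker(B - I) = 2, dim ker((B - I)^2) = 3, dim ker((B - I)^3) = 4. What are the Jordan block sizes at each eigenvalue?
Jordan blocks: (1, 3), (1, 1)

λ = 1: successive nullity increments [2, 1, 1] count blocks of size ≥ k; block sizes are [3, 1].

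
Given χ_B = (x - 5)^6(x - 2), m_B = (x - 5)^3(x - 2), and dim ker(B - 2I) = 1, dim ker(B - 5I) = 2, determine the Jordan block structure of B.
λ = 2: algebraic multiplicity 1 (exponent in χ_B), largest block size 1 (exponent in m_B), 1 block (geometric multiplicity). This forces block sizes [1].
λ = 5: algebraic multiplicity 6 (exponent in χ_B), largest block size 3 (exponent in m_B), 2 blocks (geometric multiplicity). These force block sizes [3, 3].

Jordan blocks: (2, 1), (5, 3), (5, 3)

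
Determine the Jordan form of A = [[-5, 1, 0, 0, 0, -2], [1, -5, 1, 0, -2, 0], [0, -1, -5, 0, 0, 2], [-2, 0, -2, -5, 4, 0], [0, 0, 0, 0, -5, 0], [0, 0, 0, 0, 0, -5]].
J = [[-5, 1, 0, 0, 0, 0], [0, -5, 1, 0, 0, 0], [0, 0, -5, 0, 0, 0], [0, 0, 0, -5, 0, 0], [0, 0, 0, 0, -5, 0], [0, 0, 0, 0, 0, -5]]

The characteristic polynomial is det(xI - A) = (x + 5)^6, so the eigenvalues are -5 (algebraic multiplicity 6).

For λ = -5: rank(A + 5I) = 2, rank((A + 5I)^2) = 1, rank((A + 5I)^3) = 0. The eigenspace has dimension 6 - 2 = 4, so there are 4 Jordan blocks; the rank sequence gives block sizes [3, 1, 1, 1].

Assembling the blocks gives the Jordan form J above.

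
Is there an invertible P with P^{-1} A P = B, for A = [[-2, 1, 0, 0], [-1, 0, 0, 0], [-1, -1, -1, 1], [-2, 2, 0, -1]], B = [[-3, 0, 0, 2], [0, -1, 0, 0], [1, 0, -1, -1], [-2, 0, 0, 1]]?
No.

Both have characteristic polynomial (x + 1)^4 and minimal polynomial (x + 1)^2. But rank(A + I) = 2 for A while rank(B + I) = 1 for B, so the number of Jordan blocks at λ = -1 differs. A and B are not similar.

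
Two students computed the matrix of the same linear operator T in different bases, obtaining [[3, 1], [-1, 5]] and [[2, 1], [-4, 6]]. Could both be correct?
Yes.

Two matrices over a field are similar if and only if they have the same invariant factors.

Both A and B have characteristic polynomial (x - 4)^2 and minimal polynomial (x - 4)^2. Computing further, both have invariant factors (x - 4)^2. Hence A and B are similar.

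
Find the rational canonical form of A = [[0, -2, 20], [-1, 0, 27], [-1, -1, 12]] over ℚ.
R = [[0, 0, 50], [1, 0, -45], [0, 1, 12]]

The invariant factors of A (the non-unit diagonal entries of the Smith normal form of xI - A over ℚ[x]) are (x - 5)^2(x - 2), each dividing the next. The characteristic polynomial is their product, (x - 5)^2(x - 2).

The rational canonical form is the block-diagonal matrix of companion matrices C(f_i):
R = [[0, 0, 50], [1, 0, -45], [0, 1, 12]].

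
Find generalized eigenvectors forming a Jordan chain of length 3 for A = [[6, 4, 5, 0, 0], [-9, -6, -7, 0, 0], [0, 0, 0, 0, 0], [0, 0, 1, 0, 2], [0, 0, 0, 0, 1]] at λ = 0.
We seek v_1 ∈ ker(A^3) \ ker(A^2), then set v_{i+1} = A v_i.

One such chain is v_1 = [[-2, 2, 1, 1, 0]]^T, v_2 = [[1, -1, 0, 1, 0]]^T, v_3 = [[2, -3, 0, 0, 0]]^T. Check: A v_3 = [[0, 0, 0, 0, 0]]^T = 0.

v_1 = [[-2, 2, 1, 1, 0]]^T, v_2 = [[1, -1, 0, 1, 0]]^T, v_3 = [[2, -3, 0, 0, 0]]^T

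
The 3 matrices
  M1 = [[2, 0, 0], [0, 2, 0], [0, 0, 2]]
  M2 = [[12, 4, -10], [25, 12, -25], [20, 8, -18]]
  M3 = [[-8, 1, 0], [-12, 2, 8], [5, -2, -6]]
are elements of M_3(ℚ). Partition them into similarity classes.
3 classes: {M1}, {M2}, {M3}

Characteristic polynomials: χ_{M1} = (x - 2)^3, χ_{M2} = (x - 2)^3, χ_{M3} = (x + 4)^3.

{M1}: invariant factors x - 2, x - 2, x - 2.

{M2}: invariant factors x - 2, (x - 2)^2.

{M3}: invariant factors (x + 4)^3.

Matrices are similar if and only if their invariant-factor lists agree; the partition into similarity classes is {M1}, {M2}, {M3}.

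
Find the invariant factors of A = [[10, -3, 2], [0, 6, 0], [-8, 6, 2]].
The Jordan structure of A has elementary divisors (x - 6)^2, (x - 6). Arranging the block sizes at each eigenvalue in decreasing order and taking row products gives the invariant factors.

Invariant factors (smallest first, each dividing the next): x - 6, (x - 6)^2.

Check: the last factor (x - 6)^2 is the minimal polynomial, and the product (x - 6)^3 is the characteristic polynomial.

x - 6, (x - 6)^2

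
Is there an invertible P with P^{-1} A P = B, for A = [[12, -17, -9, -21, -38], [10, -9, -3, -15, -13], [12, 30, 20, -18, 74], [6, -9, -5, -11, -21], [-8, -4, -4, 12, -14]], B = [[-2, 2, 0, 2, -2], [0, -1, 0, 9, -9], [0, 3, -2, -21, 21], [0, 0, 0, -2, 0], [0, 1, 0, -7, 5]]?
No.

Both have characteristic polynomial (x - 2)^2(x + 2)^3, but the minimal polynomial of A is (x - 2)^2(x + 2)^2 while the minimal polynomial of B is (x - 2)^2(x + 2). The minimal polynomial is a similarity invariant, so A and B are not similar.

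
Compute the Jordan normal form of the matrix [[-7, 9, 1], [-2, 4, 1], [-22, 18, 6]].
J = [[-5, 0, 0], [0, 4, 1], [0, 0, 4]]

The characteristic polynomial is det(xI - A) = (x - 4)^2(x + 5), so the eigenvalues are -5 (algebraic multiplicity 1), 4 (algebraic multiplicity 2).

For λ = -5: algebraic multiplicity 1 gives one 1×1 block.

For λ = 4: rank(A - 4I) = 2, rank((A - 4I)^2) = 1. The eigenspace has dimension 3 - 2 = 1, so there is 1 Jordan block; the rank sequence gives block sizes [2].

Assembling the blocks gives the Jordan form J above.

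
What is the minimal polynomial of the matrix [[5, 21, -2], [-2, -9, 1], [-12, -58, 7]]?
The characteristic polynomial factors as (x - 1)^3. The minimal polynomial is ∏(x - λ)^{k_λ} where k_λ is the size of the largest Jordan block at λ.

For λ = 1: rank(A - I) = 2, and the largest Jordan block has size 3 (the smallest k with rank((A - I)^k) = rank((A - I)^(k+1))).

So m_A(x) = (x - 1)^3.

m_A(x) = (x - 1)^3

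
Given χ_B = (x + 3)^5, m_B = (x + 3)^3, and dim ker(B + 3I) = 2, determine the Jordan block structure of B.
λ = -3: algebraic multiplicity 5 (exponent in χ_B), largest block size 3 (exponent in m_B), 2 blocks (geometric multiplicity). These force block sizes [3, 2].

Jordan blocks: (-3, 3), (-3, 2)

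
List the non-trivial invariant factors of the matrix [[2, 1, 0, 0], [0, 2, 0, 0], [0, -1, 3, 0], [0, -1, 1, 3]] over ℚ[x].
(x - 3)^2(x - 2)^2

The Jordan structure of A has elementary divisors (x - 2)^2, (x - 3)^2. Arranging the block sizes at each eigenvalue in decreasing order and taking row products gives the invariant factors.

Invariant factors (smallest first, each dividing the next): (x - 3)^2(x - 2)^2.

Check: the last factor (x - 3)^2(x - 2)^2 is the minimal polynomial, and the product (x - 3)^2(x - 2)^2 is the characteristic polynomial.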